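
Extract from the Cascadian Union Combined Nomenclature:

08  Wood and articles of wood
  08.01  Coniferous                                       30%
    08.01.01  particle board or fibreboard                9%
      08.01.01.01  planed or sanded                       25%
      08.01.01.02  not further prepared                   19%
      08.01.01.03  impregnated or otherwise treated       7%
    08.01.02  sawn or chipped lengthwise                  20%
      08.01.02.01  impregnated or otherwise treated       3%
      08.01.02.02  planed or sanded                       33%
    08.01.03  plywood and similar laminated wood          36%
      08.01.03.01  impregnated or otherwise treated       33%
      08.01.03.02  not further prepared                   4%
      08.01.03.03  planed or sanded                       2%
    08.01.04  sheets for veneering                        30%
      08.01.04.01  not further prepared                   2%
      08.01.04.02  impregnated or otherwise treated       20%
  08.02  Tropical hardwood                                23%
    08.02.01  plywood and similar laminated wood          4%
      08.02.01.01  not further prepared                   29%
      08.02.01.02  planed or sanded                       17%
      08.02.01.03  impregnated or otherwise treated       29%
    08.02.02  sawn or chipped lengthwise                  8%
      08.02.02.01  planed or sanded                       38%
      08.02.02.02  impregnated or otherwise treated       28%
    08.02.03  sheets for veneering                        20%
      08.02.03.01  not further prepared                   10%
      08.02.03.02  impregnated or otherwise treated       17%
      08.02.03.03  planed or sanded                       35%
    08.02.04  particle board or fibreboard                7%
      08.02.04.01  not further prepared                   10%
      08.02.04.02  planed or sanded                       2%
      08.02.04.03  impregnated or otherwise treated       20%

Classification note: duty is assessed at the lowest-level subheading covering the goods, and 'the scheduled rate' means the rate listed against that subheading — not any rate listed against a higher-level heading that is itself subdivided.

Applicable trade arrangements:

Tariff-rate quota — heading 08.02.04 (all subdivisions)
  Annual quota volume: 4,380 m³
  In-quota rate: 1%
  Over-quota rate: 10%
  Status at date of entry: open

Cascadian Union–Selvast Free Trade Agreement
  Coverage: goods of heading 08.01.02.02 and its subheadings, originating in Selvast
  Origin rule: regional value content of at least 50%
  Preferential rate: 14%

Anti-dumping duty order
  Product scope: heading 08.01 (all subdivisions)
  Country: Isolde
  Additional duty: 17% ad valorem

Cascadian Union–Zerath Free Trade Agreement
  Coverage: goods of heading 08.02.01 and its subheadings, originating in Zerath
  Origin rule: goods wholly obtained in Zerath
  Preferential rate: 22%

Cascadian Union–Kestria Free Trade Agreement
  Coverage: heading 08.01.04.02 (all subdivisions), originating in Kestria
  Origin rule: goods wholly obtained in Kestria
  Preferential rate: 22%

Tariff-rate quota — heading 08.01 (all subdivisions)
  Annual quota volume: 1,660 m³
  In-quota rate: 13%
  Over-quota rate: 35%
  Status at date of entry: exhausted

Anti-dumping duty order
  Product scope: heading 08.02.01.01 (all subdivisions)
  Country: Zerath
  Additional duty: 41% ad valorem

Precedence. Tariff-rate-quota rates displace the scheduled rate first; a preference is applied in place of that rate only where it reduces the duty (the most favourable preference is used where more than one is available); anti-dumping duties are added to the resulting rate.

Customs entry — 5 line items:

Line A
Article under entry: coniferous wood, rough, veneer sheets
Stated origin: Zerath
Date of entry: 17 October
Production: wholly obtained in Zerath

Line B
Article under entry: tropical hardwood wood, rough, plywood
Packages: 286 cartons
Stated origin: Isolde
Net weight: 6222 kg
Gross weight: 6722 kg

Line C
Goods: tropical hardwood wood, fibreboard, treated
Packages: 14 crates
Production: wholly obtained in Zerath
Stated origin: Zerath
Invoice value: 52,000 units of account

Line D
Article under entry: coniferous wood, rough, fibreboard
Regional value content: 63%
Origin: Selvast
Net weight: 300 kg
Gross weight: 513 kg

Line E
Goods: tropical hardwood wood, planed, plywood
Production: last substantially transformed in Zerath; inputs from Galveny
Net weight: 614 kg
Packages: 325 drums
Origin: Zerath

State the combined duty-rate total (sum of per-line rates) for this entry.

Line A: coniferous → 08.01; veneer sheets → 08.01.04; rough → 08.01.04.01. Scheduled 2%. quota on 08.01 exhausted → over-quota 35%; Zerath agreement on 08.02.01: 08.01.04.01 not covered. → 35%.
Line B: tropical hardwood → 08.02; plywood → 08.02.01; rough → 08.02.01.01. Scheduled 29%. No special measure applies. → 29%.
Line C: tropical hardwood → 08.02; fibreboard → 08.02.04; treated → 08.02.04.03. Scheduled 20%. quota on 08.02.04 open → in-quota 1%; Zerath agreement on 08.02.01: 08.02.04.03 not covered. → 1%.
Line D: coniferous → 08.01; fibreboard → 08.01.01; rough → 08.01.01.02. Scheduled 19%. quota on 08.01 exhausted → over-quota 35%; Selvast agreement on 08.01.02.02: 08.01.01.02 not covered. → 35%.
Line E: tropical hardwood → 08.02; plywood → 08.02.01; planed → 08.02.01.02. Scheduled 17%. Zerath agreement on 08.02.01: not wholly obtained. → 17%.
Sum: 35% + 29% + 1% + 35% + 17% = 117%.

117%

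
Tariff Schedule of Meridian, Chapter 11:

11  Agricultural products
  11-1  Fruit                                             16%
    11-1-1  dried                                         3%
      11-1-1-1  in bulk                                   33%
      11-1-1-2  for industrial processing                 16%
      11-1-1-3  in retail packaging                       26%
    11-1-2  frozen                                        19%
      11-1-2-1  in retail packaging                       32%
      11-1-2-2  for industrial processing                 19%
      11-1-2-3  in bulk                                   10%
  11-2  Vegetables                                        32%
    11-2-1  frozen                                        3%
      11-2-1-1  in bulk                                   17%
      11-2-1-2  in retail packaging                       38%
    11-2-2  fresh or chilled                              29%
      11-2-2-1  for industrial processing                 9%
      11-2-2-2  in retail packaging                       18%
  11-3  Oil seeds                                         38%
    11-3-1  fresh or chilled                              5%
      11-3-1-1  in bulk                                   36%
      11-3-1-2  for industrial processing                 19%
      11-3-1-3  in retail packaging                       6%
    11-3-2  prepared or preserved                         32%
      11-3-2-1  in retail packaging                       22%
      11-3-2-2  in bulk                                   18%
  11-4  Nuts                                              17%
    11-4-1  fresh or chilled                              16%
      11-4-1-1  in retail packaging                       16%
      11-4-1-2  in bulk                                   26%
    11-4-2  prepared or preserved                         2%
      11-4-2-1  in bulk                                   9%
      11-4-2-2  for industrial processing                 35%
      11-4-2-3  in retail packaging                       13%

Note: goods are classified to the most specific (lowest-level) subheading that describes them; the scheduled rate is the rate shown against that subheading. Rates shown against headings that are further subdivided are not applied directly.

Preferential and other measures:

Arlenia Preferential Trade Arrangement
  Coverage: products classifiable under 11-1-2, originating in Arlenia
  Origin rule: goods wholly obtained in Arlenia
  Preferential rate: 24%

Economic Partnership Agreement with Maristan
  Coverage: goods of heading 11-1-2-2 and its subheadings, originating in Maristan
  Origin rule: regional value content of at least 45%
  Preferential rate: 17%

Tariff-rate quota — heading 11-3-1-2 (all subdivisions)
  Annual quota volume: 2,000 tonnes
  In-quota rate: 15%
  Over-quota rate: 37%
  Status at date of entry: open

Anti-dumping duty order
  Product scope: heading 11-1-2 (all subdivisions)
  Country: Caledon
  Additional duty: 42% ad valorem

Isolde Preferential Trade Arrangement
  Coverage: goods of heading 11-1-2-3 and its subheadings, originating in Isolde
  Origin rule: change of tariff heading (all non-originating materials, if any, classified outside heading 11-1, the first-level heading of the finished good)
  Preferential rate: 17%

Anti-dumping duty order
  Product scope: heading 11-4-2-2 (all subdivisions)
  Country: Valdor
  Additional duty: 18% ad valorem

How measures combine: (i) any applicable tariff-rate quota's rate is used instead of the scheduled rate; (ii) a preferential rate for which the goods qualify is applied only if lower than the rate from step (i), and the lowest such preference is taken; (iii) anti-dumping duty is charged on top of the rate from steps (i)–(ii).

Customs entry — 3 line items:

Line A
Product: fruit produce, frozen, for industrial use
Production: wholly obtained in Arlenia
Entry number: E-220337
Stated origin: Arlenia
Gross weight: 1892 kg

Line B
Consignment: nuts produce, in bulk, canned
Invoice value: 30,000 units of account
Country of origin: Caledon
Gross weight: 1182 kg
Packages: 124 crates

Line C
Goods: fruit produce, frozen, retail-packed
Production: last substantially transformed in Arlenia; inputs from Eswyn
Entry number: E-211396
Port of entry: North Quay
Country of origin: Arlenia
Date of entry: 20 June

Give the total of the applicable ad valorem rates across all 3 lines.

Line A: fruit → 11-1; frozen → 11-1-2; for industrial use → 11-1-2-2. Scheduled 19%. Arlenia agreement on 11-1-2: wholly obtained → 24% available; preference 24% not lower than 19% → no reduction. → 19%.
Line B: nuts → 11-4; canned → 11-4-2; in bulk → 11-4-2-1. Scheduled 9%. No special measure applies. → 9%.
Line C: fruit → 11-1; frozen → 11-1-2; retail-packed → 11-1-2-1. Scheduled 32%. Arlenia agreement on 11-1-2: not wholly obtained. → 32%.
Sum: 19% + 9% + 32% = 60%.

60%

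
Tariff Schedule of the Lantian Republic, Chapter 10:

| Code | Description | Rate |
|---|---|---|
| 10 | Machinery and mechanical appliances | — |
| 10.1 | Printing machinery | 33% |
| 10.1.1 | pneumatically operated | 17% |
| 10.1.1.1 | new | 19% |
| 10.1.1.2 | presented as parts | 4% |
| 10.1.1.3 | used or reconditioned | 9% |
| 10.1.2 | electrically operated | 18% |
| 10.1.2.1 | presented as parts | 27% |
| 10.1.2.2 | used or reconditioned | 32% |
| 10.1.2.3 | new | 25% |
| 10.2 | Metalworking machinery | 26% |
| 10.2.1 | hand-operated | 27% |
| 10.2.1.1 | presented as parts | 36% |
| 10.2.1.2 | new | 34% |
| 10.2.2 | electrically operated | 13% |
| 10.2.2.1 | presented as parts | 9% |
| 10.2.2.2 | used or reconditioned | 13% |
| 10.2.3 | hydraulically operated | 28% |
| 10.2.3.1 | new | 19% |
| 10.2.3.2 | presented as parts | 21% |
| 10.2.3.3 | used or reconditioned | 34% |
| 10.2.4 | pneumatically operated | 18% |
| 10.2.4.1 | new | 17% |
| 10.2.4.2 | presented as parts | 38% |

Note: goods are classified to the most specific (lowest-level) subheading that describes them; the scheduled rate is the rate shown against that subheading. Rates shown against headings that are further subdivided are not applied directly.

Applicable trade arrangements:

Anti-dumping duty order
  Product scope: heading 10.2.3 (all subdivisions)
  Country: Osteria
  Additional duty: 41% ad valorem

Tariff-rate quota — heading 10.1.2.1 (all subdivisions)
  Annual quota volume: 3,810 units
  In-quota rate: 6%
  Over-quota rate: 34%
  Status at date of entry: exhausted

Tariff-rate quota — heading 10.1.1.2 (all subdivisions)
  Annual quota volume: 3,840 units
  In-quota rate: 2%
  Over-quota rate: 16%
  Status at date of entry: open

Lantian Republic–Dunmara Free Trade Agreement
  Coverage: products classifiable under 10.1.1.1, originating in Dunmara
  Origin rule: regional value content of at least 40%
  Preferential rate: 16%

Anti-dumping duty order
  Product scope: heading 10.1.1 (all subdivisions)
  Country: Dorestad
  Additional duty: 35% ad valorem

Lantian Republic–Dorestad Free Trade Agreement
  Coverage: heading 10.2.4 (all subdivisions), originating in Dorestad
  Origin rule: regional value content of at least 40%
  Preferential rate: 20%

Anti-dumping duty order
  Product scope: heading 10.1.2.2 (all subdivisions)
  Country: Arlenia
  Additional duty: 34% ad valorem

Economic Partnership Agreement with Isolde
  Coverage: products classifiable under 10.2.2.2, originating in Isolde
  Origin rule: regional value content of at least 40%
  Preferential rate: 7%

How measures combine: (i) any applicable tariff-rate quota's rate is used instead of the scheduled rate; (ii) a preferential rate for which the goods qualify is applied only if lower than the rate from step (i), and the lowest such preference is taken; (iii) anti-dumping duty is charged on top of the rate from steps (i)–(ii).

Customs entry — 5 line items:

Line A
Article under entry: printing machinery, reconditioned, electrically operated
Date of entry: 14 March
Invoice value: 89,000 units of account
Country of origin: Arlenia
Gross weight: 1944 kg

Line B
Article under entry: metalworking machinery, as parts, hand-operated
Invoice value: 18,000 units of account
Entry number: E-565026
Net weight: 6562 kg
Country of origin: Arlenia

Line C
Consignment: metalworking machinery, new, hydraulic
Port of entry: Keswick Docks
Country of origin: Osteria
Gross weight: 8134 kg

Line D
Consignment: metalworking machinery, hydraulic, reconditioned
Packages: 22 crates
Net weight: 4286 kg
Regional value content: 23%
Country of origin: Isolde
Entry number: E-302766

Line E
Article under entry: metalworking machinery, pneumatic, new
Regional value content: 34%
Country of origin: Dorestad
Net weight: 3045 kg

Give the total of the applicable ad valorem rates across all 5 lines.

213%

Line A: printing → 10.1; electrically operated → 10.1.2; reconditioned → 10.1.2.2. Scheduled 32%. anti-dumping (Arlenia, 10.1.2.2): +34%; total 32% + 34% = 66%. → 66%.
Line B: metalworking → 10.2; hand-operated → 10.2.1; as parts → 10.2.1.1. Scheduled 36%. No special measure applies. → 36%.
Line C: metalworking → 10.2; hydraulic → 10.2.3; new → 10.2.3.1. Scheduled 19%. anti-dumping (Osteria, 10.2.3): +41%; total 19% + 41% = 60%. → 60%.
Line D: metalworking → 10.2; hydraulic → 10.2.3; reconditioned → 10.2.3.3. Scheduled 34%. Isolde agreement on 10.2.2.2: 10.2.3.3 not covered. → 34%.
Line E: metalworking → 10.2; pneumatic → 10.2.4; new → 10.2.4.1. Scheduled 17%. Dorestad agreement on 10.2.4: RVC < 40%. → 17%.
Sum: 66% + 36% + 60% + 34% + 17% = 213%.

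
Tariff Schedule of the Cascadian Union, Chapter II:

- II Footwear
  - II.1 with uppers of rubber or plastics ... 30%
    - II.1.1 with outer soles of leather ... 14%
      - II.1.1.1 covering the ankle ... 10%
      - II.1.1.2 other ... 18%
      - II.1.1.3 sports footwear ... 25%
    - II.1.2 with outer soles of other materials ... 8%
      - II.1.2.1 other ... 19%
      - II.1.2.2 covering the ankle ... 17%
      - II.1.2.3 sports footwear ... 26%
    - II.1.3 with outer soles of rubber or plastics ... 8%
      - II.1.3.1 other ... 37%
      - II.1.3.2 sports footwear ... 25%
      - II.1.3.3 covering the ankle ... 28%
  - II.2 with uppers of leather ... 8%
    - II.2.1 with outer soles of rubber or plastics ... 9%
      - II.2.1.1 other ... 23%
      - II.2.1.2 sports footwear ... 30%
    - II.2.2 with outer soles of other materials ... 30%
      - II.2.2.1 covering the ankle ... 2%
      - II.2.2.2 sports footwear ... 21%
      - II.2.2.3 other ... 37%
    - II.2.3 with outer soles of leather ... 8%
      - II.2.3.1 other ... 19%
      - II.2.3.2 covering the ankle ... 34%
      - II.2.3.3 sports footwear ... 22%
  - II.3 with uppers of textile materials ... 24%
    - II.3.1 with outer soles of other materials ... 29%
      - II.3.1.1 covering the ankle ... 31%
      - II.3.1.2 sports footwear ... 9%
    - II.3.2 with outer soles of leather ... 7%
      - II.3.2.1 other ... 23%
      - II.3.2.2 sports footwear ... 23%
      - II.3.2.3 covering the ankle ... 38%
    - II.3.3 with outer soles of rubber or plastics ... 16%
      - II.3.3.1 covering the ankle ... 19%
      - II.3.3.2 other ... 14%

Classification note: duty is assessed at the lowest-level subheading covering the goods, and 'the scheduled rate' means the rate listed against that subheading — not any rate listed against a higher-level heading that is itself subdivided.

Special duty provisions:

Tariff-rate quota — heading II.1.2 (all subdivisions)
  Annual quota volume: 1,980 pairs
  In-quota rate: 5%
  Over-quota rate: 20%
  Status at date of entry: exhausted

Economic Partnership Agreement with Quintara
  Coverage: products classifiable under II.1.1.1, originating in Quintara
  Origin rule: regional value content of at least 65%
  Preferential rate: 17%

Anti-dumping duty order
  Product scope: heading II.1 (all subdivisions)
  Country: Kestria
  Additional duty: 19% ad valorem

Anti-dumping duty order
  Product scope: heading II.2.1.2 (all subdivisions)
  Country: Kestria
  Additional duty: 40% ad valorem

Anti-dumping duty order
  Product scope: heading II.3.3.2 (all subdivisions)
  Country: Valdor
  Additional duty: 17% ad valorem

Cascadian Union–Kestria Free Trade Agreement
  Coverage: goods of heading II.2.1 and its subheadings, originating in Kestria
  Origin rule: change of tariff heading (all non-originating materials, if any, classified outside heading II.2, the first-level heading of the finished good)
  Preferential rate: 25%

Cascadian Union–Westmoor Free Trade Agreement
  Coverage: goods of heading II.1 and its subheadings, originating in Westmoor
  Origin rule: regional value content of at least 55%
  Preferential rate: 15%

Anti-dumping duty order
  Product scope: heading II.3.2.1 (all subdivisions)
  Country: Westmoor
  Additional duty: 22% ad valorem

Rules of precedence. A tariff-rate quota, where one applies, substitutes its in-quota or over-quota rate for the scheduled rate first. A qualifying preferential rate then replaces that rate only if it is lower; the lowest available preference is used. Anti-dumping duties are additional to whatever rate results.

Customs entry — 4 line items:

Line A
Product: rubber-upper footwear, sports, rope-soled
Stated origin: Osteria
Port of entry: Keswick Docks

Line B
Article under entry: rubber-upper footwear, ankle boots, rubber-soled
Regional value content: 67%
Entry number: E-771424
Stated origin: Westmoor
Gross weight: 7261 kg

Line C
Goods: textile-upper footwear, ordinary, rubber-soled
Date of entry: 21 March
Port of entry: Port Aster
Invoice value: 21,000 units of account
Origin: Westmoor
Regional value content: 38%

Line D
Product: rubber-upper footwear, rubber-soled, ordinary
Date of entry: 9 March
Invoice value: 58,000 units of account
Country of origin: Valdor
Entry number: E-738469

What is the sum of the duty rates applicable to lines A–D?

86%

Line A: rubber-upper → II.1; rope-soled → II.1.2; sports → II.1.2.3. Scheduled 26%. quota on II.1.2 exhausted → over-quota 20%. → 20%.
Line B: rubber-upper → II.1; rubber-soled → II.1.3; ankle boots → II.1.3.3. Scheduled 28%. Westmoor agreement on II.1: RVC ≥ 55% → 15% available; preferential 15%. → 15%.
Line C: textile-upper → II.3; rubber-soled → II.3.3; ordinary → II.3.3.2. Scheduled 14%. Westmoor agreement on II.1: II.3.3.2 not covered. → 14%.
Line D: rubber-upper → II.1; rubber-soled → II.1.3; ordinary → II.1.3.1. Scheduled 37%. No special measure applies. → 37%.
Sum: 20% + 15% + 14% + 37% = 86%.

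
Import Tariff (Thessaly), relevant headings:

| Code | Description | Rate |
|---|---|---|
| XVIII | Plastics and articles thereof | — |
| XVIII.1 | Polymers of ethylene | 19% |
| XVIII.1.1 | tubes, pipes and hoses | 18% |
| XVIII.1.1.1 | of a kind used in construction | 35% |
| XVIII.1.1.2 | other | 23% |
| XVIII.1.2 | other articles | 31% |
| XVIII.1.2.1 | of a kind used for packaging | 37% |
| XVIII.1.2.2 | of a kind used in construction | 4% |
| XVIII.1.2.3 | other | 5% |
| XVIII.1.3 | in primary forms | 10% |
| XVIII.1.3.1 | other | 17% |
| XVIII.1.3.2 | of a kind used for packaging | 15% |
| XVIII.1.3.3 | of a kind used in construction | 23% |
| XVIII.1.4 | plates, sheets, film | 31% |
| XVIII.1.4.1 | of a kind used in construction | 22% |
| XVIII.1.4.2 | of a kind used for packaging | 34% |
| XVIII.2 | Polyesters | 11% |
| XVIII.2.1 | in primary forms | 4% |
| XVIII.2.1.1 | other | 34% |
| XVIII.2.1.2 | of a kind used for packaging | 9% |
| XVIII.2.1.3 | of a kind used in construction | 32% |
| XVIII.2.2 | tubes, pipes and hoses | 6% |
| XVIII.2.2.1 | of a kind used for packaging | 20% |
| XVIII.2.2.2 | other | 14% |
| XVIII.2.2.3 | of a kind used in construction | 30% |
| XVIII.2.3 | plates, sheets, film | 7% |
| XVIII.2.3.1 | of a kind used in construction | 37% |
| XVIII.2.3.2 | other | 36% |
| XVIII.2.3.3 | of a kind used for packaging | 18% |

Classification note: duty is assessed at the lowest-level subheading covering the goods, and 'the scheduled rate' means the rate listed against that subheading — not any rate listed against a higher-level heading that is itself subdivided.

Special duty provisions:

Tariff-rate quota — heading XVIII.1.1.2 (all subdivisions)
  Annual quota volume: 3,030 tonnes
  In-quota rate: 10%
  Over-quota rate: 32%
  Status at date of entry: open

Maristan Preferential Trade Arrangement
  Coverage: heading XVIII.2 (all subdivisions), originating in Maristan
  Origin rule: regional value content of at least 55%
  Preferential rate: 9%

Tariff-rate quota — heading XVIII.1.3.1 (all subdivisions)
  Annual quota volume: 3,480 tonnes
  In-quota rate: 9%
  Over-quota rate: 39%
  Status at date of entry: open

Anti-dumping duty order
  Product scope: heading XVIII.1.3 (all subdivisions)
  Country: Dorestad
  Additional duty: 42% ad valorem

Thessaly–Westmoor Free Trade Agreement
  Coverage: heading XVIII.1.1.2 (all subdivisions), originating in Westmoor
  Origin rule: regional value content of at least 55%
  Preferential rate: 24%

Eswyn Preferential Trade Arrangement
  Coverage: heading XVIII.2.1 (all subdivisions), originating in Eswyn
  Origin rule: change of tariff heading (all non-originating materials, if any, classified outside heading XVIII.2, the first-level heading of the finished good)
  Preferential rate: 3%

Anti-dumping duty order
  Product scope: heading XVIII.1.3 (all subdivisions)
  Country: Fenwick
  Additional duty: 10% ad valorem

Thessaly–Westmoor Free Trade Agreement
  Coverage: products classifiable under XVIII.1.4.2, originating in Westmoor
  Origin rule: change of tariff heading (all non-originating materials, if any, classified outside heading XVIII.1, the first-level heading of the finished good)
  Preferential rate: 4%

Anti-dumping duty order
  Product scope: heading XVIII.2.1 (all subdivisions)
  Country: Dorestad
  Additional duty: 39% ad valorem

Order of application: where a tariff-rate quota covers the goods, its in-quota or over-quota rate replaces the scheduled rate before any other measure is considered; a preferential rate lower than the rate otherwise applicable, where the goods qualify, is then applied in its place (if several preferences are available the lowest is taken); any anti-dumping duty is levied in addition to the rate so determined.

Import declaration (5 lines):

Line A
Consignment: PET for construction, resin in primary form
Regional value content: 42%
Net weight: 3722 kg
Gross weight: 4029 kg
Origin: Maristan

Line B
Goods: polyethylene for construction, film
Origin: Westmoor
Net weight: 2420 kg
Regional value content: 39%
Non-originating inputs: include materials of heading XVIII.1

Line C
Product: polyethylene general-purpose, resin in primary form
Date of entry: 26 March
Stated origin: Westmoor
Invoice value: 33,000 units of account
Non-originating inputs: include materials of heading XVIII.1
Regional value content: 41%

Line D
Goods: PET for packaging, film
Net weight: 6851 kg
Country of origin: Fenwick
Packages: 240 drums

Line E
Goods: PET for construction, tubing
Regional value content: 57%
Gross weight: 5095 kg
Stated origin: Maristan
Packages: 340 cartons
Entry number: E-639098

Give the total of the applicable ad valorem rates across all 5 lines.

Line A: PET → XVIII.2; resin in primary form → XVIII.2.1; for construction → XVIII.2.1.3. Scheduled 32%. Maristan agreement on XVIII.2: RVC < 55%. → 32%.
Line B: polyethylene → XVIII.1; film → XVIII.1.4; for construction → XVIII.1.4.1. Scheduled 22%. Westmoor agreement on XVIII.1.1.2: XVIII.1.4.1 not covered; Westmoor agreement on XVIII.1.4.2: XVIII.1.4.1 not covered. → 22%.
Line C: polyethylene → XVIII.1; resin in primary form → XVIII.1.3; general-purpose → XVIII.1.3.1. Scheduled 17%. quota on XVIII.1.3.1 open → in-quota 9%; Westmoor agreement on XVIII.1.1.2: XVIII.1.3.1 not covered; Westmoor agreement on XVIII.1.4.2: XVIII.1.3.1 not covered. → 9%.
Line D: PET → XVIII.2; film → XVIII.2.3; for packaging → XVIII.2.3.3. Scheduled 18%. No special measure applies. → 18%.
Line E: PET → XVIII.2; tubing → XVIII.2.2; for construction → XVIII.2.2.3. Scheduled 30%. Maristan agreement on XVIII.2: RVC ≥ 55% → 9% available; preferential 9%. → 9%.
Sum: 32% + 22% + 9% + 18% + 9% = 90%.

90%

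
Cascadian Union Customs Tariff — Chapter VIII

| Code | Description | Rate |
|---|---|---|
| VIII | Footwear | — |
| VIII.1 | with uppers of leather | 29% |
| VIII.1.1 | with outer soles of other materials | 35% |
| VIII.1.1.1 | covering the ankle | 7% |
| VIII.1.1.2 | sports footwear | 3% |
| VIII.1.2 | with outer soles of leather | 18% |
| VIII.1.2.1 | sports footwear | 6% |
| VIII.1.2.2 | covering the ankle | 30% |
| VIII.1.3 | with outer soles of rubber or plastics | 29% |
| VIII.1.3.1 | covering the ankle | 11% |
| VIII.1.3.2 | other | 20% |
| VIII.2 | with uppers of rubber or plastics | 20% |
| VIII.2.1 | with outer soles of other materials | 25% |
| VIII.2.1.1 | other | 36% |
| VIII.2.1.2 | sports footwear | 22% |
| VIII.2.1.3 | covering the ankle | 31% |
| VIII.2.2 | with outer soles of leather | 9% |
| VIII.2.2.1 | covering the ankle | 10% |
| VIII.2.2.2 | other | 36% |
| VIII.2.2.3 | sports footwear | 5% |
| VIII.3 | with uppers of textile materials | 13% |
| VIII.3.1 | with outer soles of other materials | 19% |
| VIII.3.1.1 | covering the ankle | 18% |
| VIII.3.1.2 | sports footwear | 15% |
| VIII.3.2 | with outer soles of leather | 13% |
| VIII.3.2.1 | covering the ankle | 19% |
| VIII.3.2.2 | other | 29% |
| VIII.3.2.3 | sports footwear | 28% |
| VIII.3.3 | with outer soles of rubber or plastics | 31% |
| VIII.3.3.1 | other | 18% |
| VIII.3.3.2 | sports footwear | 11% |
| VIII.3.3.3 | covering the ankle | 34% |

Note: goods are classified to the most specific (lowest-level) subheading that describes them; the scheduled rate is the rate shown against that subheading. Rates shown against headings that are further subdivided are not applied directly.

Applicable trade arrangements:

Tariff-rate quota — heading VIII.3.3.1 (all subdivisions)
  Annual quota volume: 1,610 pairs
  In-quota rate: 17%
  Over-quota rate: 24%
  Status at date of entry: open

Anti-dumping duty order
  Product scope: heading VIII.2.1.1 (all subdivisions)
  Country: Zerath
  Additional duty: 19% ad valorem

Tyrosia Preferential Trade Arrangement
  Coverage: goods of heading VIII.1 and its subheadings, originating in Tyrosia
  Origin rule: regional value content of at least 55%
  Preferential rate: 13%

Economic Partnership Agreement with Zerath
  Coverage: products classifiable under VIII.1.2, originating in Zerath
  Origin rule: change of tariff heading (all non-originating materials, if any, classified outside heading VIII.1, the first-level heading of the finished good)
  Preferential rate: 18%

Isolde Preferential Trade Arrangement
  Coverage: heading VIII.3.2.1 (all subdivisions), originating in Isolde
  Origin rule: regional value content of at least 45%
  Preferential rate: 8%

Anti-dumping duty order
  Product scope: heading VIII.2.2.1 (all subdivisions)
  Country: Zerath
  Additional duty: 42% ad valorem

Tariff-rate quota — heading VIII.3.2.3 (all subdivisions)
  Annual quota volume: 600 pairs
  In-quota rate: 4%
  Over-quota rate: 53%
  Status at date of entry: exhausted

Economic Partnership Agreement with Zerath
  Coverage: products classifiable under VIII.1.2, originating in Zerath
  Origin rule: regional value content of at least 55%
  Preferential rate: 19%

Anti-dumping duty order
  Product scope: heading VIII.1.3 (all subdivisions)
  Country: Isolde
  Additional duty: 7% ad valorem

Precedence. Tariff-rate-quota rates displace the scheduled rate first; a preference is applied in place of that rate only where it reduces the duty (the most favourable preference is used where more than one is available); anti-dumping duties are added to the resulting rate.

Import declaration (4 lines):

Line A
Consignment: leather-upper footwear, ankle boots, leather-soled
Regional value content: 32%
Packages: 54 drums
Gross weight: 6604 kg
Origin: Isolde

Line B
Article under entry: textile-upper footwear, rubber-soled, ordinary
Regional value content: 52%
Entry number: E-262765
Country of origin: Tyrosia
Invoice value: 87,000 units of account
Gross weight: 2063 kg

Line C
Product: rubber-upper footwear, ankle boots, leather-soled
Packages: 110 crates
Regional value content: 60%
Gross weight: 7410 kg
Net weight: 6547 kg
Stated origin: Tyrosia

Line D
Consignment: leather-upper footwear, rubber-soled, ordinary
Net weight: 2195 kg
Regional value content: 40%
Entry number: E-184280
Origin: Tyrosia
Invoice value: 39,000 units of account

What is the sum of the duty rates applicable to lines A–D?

77%

Line A: leather-upper → VIII.1; leather-soled → VIII.1.2; ankle boots → VIII.1.2.2. Scheduled 30%. Isolde agreement on VIII.3.2.1: VIII.1.2.2 not covered. → 30%.
Line B: textile-upper → VIII.3; rubber-soled → VIII.3.3; ordinary → VIII.3.3.1. Scheduled 18%. quota on VIII.3.3.1 open → in-quota 17%; Tyrosia agreement on VIII.1: VIII.3.3.1 not covered. → 17%.
Line C: rubber-upper → VIII.2; leather-soled → VIII.2.2; ankle boots → VIII.2.2.1. Scheduled 10%. Tyrosia agreement on VIII.1: VIII.2.2.1 not covered. → 10%.
Line D: leather-upper → VIII.1; rubber-soled → VIII.1.3; ordinary → VIII.1.3.2. Scheduled 20%. Tyrosia agreement on VIII.1: RVC < 55%. → 20%.
Sum: 30% + 17% + 10% + 20% = 77%.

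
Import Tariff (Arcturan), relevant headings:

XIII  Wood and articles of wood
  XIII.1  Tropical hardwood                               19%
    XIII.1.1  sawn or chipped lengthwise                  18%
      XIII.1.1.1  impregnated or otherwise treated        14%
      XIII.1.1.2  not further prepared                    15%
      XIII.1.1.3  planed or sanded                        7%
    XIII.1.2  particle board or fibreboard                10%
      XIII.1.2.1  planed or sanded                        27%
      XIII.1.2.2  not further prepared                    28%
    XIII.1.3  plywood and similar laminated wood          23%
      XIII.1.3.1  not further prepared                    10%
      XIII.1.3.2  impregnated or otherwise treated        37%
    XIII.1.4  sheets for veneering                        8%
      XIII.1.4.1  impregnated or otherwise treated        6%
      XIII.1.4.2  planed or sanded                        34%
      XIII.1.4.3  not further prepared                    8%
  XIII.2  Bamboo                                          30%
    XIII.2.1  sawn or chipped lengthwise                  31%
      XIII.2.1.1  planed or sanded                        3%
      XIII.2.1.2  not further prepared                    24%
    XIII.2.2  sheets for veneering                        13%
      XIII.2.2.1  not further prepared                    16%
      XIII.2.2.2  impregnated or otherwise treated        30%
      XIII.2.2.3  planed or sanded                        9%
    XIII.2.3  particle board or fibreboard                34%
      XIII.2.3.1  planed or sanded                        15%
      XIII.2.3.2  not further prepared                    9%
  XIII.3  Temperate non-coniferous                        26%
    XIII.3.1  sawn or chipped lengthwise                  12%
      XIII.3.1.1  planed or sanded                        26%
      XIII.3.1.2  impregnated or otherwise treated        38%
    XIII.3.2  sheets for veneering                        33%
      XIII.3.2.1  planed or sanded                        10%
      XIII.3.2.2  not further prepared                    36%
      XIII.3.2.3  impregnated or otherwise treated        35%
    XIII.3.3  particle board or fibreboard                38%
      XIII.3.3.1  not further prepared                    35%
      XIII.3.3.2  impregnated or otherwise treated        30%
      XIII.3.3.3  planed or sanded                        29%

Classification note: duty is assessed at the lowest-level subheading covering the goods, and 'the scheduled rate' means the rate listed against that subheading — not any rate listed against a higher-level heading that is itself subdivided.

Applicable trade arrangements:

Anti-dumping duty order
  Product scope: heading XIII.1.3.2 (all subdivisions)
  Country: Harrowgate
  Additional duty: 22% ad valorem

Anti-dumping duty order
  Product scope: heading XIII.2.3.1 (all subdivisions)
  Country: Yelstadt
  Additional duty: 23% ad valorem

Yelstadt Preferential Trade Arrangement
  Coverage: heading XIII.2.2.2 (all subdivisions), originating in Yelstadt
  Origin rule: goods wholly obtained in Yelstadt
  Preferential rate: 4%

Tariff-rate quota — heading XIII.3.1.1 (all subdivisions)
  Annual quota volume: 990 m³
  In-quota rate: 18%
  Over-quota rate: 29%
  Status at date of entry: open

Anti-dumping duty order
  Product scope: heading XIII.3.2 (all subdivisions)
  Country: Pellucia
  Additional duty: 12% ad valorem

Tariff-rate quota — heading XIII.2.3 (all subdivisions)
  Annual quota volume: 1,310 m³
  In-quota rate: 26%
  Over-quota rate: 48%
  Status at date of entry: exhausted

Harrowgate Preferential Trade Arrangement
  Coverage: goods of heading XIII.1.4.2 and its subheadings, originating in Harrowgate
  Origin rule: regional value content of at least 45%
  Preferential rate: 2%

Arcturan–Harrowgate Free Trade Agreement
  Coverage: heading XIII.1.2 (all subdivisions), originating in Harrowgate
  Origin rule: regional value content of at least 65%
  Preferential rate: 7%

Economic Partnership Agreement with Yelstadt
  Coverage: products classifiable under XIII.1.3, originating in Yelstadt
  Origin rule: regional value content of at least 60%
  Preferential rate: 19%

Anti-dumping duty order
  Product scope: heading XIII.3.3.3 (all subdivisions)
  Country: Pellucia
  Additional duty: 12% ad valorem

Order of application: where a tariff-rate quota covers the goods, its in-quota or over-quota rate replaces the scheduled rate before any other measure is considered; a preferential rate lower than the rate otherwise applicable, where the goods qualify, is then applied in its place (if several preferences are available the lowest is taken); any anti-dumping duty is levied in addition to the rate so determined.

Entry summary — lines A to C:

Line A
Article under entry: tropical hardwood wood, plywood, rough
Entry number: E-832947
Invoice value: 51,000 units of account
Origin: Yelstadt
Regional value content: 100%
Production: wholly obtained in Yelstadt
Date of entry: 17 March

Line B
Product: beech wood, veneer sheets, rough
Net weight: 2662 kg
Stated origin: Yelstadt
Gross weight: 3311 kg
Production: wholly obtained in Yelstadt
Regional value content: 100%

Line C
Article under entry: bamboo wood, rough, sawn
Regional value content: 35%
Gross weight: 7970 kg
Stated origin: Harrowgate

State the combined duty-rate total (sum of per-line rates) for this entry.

Line A: tropical hardwood → XIII.1; plywood → XIII.1.3; rough → XIII.1.3.1. Scheduled 10%. Yelstadt agreement on XIII.2.2.2: XIII.1.3.1 not covered; Yelstadt agreement on XIII.1.3: RVC ≥ 60% → 19% available; preference 19% not lower than 10% → no reduction. → 10%.
Line B: beech → XIII.3; veneer sheets → XIII.3.2; rough → XIII.3.2.2. Scheduled 36%. Yelstadt agreement on XIII.2.2.2: XIII.3.2.2 not covered; Yelstadt agreement on XIII.1.3: XIII.3.2.2 not covered. → 36%.
Line C: bamboo → XIII.2; sawn → XIII.2.1; rough → XIII.2.1.2. Scheduled 24%. Harrowgate agreement on XIII.1.4.2: XIII.2.1.2 not covered; Harrowgate agreement on XIII.1.2: XIII.2.1.2 not covered. → 24%.
Sum: 10% + 36% + 24% = 70%.

70%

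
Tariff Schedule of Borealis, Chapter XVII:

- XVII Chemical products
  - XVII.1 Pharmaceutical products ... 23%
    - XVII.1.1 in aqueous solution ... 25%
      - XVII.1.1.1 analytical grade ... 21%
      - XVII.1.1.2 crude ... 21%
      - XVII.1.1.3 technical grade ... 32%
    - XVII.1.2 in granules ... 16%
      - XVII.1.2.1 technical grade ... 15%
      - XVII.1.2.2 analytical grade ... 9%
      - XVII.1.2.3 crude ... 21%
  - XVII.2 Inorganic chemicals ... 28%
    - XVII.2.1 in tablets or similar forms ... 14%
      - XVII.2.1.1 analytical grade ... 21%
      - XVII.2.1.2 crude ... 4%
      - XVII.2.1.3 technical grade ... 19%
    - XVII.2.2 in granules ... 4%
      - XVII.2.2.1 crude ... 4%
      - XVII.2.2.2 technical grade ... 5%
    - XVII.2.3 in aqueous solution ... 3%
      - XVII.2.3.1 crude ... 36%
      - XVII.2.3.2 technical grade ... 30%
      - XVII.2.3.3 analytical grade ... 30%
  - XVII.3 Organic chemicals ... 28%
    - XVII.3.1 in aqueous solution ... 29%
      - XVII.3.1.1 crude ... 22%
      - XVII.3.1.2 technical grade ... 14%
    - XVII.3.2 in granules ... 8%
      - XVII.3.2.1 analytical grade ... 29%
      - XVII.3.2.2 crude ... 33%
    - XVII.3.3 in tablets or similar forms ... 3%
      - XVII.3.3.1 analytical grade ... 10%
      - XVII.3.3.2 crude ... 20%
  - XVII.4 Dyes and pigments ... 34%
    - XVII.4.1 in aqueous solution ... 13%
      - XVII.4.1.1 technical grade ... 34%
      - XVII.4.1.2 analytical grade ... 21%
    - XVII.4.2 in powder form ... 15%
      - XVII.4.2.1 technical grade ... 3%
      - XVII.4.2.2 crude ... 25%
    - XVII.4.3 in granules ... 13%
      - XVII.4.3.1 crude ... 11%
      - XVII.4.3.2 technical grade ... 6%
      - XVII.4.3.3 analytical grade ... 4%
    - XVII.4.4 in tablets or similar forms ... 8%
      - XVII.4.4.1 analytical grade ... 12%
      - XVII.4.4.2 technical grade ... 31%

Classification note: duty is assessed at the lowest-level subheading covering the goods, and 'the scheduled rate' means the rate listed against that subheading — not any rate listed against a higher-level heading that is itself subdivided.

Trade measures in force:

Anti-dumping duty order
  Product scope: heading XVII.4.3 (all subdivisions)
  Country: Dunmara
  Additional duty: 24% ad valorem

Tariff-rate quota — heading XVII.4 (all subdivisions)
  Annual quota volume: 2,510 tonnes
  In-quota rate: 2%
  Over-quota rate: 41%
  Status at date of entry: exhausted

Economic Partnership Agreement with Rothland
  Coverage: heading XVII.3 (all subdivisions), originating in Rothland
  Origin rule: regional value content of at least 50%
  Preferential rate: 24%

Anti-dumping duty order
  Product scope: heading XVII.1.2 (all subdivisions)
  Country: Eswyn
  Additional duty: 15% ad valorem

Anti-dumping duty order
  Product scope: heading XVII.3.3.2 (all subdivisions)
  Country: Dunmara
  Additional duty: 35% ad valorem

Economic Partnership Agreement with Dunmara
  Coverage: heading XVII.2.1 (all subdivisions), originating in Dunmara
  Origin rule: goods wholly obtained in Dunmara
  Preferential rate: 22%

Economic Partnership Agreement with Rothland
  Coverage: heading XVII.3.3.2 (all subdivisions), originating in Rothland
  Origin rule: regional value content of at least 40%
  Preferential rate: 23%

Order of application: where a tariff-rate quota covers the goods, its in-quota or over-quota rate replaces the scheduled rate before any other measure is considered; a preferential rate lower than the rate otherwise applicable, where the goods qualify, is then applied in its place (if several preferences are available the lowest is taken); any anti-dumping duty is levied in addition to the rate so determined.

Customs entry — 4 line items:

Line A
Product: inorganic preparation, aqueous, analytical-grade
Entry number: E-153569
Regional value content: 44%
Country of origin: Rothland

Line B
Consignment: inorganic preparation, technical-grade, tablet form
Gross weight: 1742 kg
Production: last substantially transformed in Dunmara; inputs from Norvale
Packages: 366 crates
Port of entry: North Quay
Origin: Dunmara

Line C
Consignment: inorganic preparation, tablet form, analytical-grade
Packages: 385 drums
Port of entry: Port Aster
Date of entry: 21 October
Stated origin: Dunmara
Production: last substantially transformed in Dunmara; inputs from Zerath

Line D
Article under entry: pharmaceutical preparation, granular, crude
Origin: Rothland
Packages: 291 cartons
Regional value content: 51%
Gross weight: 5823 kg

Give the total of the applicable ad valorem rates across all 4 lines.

Line A: inorganic → XVII.2; aqueous → XVII.2.3; analytical-grade → XVII.2.3.3. Scheduled 30%. Rothland agreement on XVII.3: XVII.2.3.3 not covered; Rothland agreement on XVII.3.3.2: XVII.2.3.3 not covered. → 30%.
Line B: inorganic → XVII.2; tablet form → XVII.2.1; technical-grade → XVII.2.1.3. Scheduled 19%. Dunmara agreement on XVII.2.1: not wholly obtained. → 19%.
Line C: inorganic → XVII.2; tablet form → XVII.2.1; analytical-grade → XVII.2.1.1. Scheduled 21%. Dunmara agreement on XVII.2.1: not wholly obtained. → 21%.
Line D: pharmaceutical → XVII.1; granular → XVII.1.2; crude → XVII.1.2.3. Scheduled 21%. Rothland agreement on XVII.3: XVII.1.2.3 not covered; Rothland agreement on XVII.3.3.2: XVII.1.2.3 not covered. → 21%.
Sum: 30% + 19% + 21% + 21% = 91%.

91%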